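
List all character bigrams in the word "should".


Word: "should" (length 6)
Number of bigrams = 6 - 2 + 1 = 5
  Position 0: "sh"
  Position 1: "ho"
  Position 2: "ou"
  Position 3: "ul"
  Position 4: "ld"
Bigrams = "sh", "ho", "ou", "ul", "ld"


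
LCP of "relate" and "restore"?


Word 1: "relate"
Word 2: "restore"
Comparing from start:
  Pos 0: 'r' == 'r'
  Pos 1: 'e' == 'e'
  Pos 2: 'l' != 's' (stop)
LCP = "re" (length 2)


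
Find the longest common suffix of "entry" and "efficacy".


Word 1: "entry"
Word 2: "efficacy"
Comparing from end:
  Pos -1: 'y' == 'y'
  Pos -2: 'r' != 'c' (stop)
LCS = "y" (length 1)


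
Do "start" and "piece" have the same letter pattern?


Pattern of "start": [0, 1, 2, 3, 1]
Pattern of "piece": [0, 1, 2, 3, 2]
Patterns do not match
Same pattern = No


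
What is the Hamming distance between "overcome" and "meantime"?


Comparing character by character (same length = 8):
  Pos 0: 'o' vs 'm' !=
  Pos 1: 'v' vs 'e' !=
  Pos 2: 'e' vs 'a' !=
  Pos 3: 'r' vs 'n' !=
  Pos 4: 'c' vs 't' !=
  Pos 5: 'o' vs 'i' !=
  Pos 6: 'm' vs 'm' =
  Pos 7: 'e' vs 'e' =
Hamming distance = 6


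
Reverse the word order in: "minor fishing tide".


Original: "minor fishing tide"
Words (1..n): minor | fishing | tide
Reversed (n..1): tide | fishing | minor
Result = "tide fishing minor"


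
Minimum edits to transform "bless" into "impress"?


Word 1: "bless" (length 5)
Word 2: "impress" (length 7)
One optimal edit sequence (insert/delete/substitute each cost 1):
  1. insert 'i'  (+1)
  2. insert 'm'  (+1)
  3. substitute 'b' -> 'p'  (+1)
  4. substitute 'l' -> 'r'  (+1)
  5. keep 'e'
  6. keep 's'
  7. keep 's'
Total edit operations: 4
Edit distance = 4


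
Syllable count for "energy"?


Word: "energy"
Syllable breakdown: en-er-gy
Counting: 3 parts
= 3 syllables


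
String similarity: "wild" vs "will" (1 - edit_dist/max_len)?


Word 1: "wild" (length 4)
Word 2: "will" (length 4)
One optimal edit sequence:
  1. keep 'w'
  2. keep 'i'
  3. keep 'l'
  4. substitute 'd' -> 'l'  (+1)
Edit distance = 1
Max length = max(4, 4) = 4
Similarity = 1 - 1/4
= 0.7500


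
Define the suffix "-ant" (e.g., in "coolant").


Suffix: -ant
As in: coolant -> cool + -ant
Meaning = one who / that which


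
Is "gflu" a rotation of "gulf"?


Word: "gulf", Candidate: "gflu"
Method: check if candidate is substring of word+word
"gulfgulf" contains "gflu"? No
Is rotation = No


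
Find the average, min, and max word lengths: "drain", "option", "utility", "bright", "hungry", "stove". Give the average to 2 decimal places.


Lengths: "drain"=5, "option"=6, "utility"=7, "bright"=6, "hungry"=6, "stove"=5
Sum = 35, Count = 6
Average = 35/6 = 5.83
= avg=5.83, min=5, max=7


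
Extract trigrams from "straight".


Word: "straight" (length 8)
Number of trigrams = 8 - 3 + 1 = 6
  Position 0: "str"
  Position 1: "tra"
  Position 2: "rai"
  Position 3: "aig"
  Position 4: "igh"
  Position 5: "ght"
Trigrams = "str", "tra", "rai", "aig", "igh", "ght"


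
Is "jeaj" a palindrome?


Word: "jeaj"
Reversed: "jaej"
Forward == Backward? jeaj != jaej
Palindrome = No


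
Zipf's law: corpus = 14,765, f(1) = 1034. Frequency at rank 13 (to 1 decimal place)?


Zipf's law: f(r) = f(1) / r
f(1) = 1034
f(13) = 1034 / 13
= 79.5 occurrences


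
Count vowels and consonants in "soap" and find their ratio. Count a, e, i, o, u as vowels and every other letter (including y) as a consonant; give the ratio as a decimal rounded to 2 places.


Word: "soap"
Vowels (a,e,i,o,u): 2
Consonants: 2
Ratio = 2/2
= 1.00


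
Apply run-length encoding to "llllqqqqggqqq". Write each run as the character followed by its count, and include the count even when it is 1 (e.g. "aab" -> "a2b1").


String: "llllqqqqggqqq"
Scanning for consecutive runs:
  'l' x 4
  'q' x 4
  'g' x 2
  'q' x 3
RLE = "l4q4g2q3"


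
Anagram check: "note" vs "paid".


Word 1: "note" → sorted: enot
Word 2: "paid" → sorted: adip
Same letters? enot != adip
Anagram = No


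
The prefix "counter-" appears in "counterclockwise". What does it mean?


Prefix: counter-
As in: counterclockwise -> counter- + clockwise
Meaning = against / opposite


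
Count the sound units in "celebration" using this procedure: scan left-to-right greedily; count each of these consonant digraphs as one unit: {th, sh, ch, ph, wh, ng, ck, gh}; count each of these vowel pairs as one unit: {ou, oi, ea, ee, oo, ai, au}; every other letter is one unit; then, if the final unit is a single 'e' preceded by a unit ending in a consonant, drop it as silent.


Word: "celebration" (11 letters)
Left-to-right scan:
  1. 'c' (letter)
  2. 'e' (letter)
  3. 'l' (letter)
  4. 'e' (letter)
  5. 'b' (letter)
  6. 'r' (letter)
  7. 'a' (letter)
  8. 't' (letter)
  9. 'i' (letter)
  10. 'o' (letter)
  11. 'n' (letter)
Units from scan: 11
Sound units = 11 units


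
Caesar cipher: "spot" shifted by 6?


Word: "spot"
Shift: 6
Each letter → (letter + shift) mod 26:
  's' (18) + 6 = 24 → 'y'
  'p' (15) + 6 = 21 → 'v'
  'o' (14) + 6 = 20 → 'u'
  't' (19) + 6 = 25 → 'z'
Result = "yvuz"


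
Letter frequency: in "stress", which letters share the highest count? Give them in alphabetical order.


Word: "stress"
Letter counts:
  'e': 1
  'r': 1
  's': 3
  't': 1
Maximum count = 3
Most frequent = 's' (3 times each)


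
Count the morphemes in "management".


Word: "management"
Morphemes: manage + -ment
Each morpheme carries meaning
= 2 morphemes


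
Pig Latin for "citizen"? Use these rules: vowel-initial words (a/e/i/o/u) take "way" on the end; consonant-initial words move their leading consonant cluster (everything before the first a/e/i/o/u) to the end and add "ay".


Word: "citizen"
Starts with consonant(s) → move to end, add 'ay'
Consonant cluster: "c"
Pig Latin = "itizencay"


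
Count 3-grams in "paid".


Word: "paid" (length 4)
Number of 3-grams = length - 3 + 1 = 4 - 3 + 1
= 2


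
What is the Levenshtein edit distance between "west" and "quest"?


Word 1: "west" (length 4)
Word 2: "quest" (length 5)
One optimal edit sequence (insert/delete/substitute each cost 1):
  1. insert 'q'  (+1)
  2. substitute 'w' -> 'u'  (+1)
  3. keep 'e'
  4. keep 's'
  5. keep 't'
Total edit operations: 2
Edit distance = 2


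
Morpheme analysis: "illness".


Word: "illness"
Morphemes: ill | -ness
Each morpheme carries meaning
= 2 morphemes


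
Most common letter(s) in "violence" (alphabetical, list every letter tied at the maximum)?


Word: "violence"
Letter counts:
  'c': 1
  'e': 2
  'i': 1
  'l': 1
  'n': 1
  'o': 1
  'v': 1
Maximum count = 2
Most frequent = 'e' (2 times each)


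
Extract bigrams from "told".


Word: "told" (length 4)
Number of bigrams = 4 - 2 + 1 = 3
  Position 0: "to"
  Position 1: "ol"
  Position 2: "ld"
Bigrams = "to", "ol", "ld"


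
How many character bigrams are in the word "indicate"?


Word: "indicate" (length 8)
Number of 2-grams = length - 2 + 1 = 8 - 2 + 1
= 7


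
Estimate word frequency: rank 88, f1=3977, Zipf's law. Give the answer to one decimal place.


Zipf's law: f(r) = f(1) / r
f(1) = 3977
f(88) = 3977 / 88
= 45.2 occurrences


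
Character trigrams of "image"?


Word: "image" (length 5)
Number of trigrams = 5 - 3 + 1 = 3
  Position 0: "ima"
  Position 1: "mag"
  Position 2: "age"
Trigrams = "ima", "mag", "age"


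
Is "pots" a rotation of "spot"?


Word: "spot", Candidate: "pots"
Method: check if candidate is substring of word+word
"spotspot" contains "pots"? Yes
Is rotation = Yes


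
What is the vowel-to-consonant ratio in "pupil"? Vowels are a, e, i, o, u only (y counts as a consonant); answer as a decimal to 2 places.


Word: "pupil"
Vowels (a,e,i,o,u): 2
Consonants: 3
Ratio = 2/3
= 0.67


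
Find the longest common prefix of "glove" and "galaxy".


Word 1: "glove"
Word 2: "galaxy"
Comparing from start:
  Pos 0: 'g' == 'g'
  Pos 1: 'l' != 'a' (stop)
LCP = "g" (length 1)


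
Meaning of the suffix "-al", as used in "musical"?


Suffix: -al
Example: musical (music + -al)
Meaning = relating to


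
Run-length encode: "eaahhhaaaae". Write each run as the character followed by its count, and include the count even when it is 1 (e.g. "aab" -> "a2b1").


String: "eaahhhaaaae"
Scanning for consecutive runs:
  'e' x 1
  'a' x 2
  'h' x 3
  'a' x 4
  'e' x 1
RLE = "e1a2h3a4e1"


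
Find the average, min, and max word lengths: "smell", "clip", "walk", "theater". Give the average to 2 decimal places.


Lengths: "smell"=5, "clip"=4, "walk"=4, "theater"=7
Sum = 20, Count = 4
Average = 20/4 = 5.00
= avg=5.00, min=4, max=7


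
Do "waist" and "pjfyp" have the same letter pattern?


Pattern of "waist": [0, 1, 2, 3, 4]
Pattern of "pjfyp": [0, 1, 2, 3, 0]
Patterns do not match
Same pattern = No


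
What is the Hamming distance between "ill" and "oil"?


Comparing character by character (same length = 3):
  Pos 0: 'i' vs 'o' !=
  Pos 1: 'l' vs 'i' !=
  Pos 2: 'l' vs 'l' =
Hamming distance = 2


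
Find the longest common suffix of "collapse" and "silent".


Word 1: "collapse"
Word 2: "silent"
Comparing from end:
  Pos -1: 'e' != 't' (stop)
LCS = "" (length 0)


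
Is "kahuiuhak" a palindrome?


Word: "kahuiuhak"
Reversed: "kahuiuhak"
Forward == Backward? kahuiuhak == kahuiuhak
Palindrome = Yes


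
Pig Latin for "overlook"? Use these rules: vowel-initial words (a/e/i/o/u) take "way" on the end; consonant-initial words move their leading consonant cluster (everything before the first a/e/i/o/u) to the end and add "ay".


Word: "overlook"
Starts with vowel → add 'way'
Pig Latin = "overlookway"


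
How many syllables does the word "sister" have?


Word: "sister"
Syllable breakdown: sis | ter
Counting: 2 parts
= 2 syllables


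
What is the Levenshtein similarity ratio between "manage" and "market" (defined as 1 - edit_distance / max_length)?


Word 1: "manage" (length 6)
Word 2: "market" (length 6)
One optimal edit sequence:
  1. keep 'm'
  2. keep 'a'
  3. substitute 'n' -> 'r'  (+1)
  4. substitute 'a' -> 'k'  (+1)
  5. substitute 'g' -> 'e'  (+1)
  6. substitute 'e' -> 't'  (+1)
Edit distance = 4
Max length = max(6, 6) = 6
Similarity = 1 - 4/6
= 0.3333


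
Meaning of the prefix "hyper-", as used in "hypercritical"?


Prefix: hyper-
Example: hypercritical (hyper- + critical)
Meaning = over / excessive


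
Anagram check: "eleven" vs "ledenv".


Word 1: "eleven" → sorted: eeelnv
Word 2: "ledenv" → sorted: deelnv
Same letters? eeelnv != deelnv
Anagram = No


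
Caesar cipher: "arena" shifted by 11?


Word: "arena"
Shift: 11
Each letter → (letter + shift) mod 26:
  'a' (0) + 11 = 11 → 'l'
  'r' (17) + 11 = 2 → 'c'
  'e' (4) + 11 = 15 → 'p'
  'n' (13) + 11 = 24 → 'y'
  'a' (0) + 11 = 11 → 'l'
Result = "lcpyl"


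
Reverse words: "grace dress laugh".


Original: "grace dress laugh"
Words (1..n): grace | dress | laugh
Reversed (n..1): laugh | dress | grace
Result = "laugh dress grace"


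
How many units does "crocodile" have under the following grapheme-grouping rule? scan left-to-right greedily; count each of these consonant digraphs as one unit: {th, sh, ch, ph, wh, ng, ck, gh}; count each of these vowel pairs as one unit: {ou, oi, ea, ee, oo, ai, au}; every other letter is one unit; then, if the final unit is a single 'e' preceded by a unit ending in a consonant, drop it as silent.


Word: "crocodile" (9 letters)
Left-to-right scan:
  (1) 'c' (letter)
  (2) 'r' (letter)
  (3) 'o' (letter)
  (4) 'c' (letter)
  (5) 'o' (letter)
  (6) 'd' (letter)
  (7) 'i' (letter)
  (8) 'l' (letter)
  (9) 'e' (letter)
Units from scan: 9
Final unit is 'e' after a consonant -> drop as silent (-1)
Sound units = 8 units


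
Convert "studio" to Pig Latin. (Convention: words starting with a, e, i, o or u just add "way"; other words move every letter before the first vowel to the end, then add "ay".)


Word: "studio"
Starts with consonant(s) → move to end, add 'ay'
Consonant cluster: "st"
Pig Latin = "udiostay"


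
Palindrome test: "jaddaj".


Word: "jaddaj"
Reversed: "jaddaj"
Forward == Backward? jaddaj == jaddaj
Palindrome = Yes


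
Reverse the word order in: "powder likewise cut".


Original: "powder likewise cut"
Words (1..n): powder | likewise | cut
Reversed (n..1): cut | likewise | powder
Result = "cut likewise powder"


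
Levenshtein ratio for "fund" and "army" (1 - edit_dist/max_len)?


Word 1: "fund" (length 4)
Word 2: "army" (length 4)
One optimal edit sequence:
  1. substitute 'f' -> 'a'  (+1)
  2. substitute 'u' -> 'r'  (+1)
  3. substitute 'n' -> 'm'  (+1)
  4. substitute 'd' -> 'y'  (+1)
Edit distance = 4
Max length = max(4, 4) = 4
Similarity = 1 - 4/4
= 0.0000


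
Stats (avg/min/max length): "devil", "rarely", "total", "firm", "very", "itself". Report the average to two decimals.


Lengths: "devil"=5, "rarely"=6, "total"=5, "firm"=4, "very"=4, "itself"=6
Sum = 30, Count = 6
Average = 30/6 = 5.00
= avg=5.00, min=4, max=6


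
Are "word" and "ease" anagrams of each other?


Word 1: "word" → sorted: dorw
Word 2: "ease" → sorted: aees
Same letters? dorw != aees
Anagram = No


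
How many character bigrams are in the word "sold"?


Word: "sold" (length 4)
Number of 2-grams = length - 2 + 1 = 4 - 2 + 1
= 3


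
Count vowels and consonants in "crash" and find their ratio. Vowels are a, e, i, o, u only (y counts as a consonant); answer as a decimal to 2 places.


Word: "crash"
Vowels (a,e,i,o,u): 1
Consonants: 4
Ratio = 1/4
= 0.25


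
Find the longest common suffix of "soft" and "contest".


Word 1: "soft"
Word 2: "contest"
Comparing from end:
  Pos -1: 't' == 't'
  Pos -2: 'f' != 's' (stop)
LCS = "t" (length 1)


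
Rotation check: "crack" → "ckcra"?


Word: "crack", Candidate: "ckcra"
Method: check if candidate is substring of word+word
"crackcrack" contains "ckcra"? Yes
Is rotation = Yes


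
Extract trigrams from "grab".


Word: "grab" (length 4)
Number of trigrams = 4 - 3 + 1 = 2
  Position 0: "gra"
  Position 1: "rab"
Trigrams = "gra", "rab"


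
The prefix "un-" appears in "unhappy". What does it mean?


Prefix: un-
As in: unhappy -> un- + happy
Meaning = not / reverse


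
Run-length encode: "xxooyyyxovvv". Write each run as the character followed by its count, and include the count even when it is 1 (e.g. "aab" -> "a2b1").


String: "xxooyyyxovvv"
Scanning for consecutive runs:
  'x' x 2
  'o' x 2
  'y' x 3
  'x' x 1
  'o' x 1
  'v' x 3
RLE = "x2o2y3x1o1v3"


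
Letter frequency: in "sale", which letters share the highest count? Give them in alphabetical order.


Word: "sale"
Letter counts:
  'a': 1
  'e': 1
  'l': 1
  's': 1
Maximum count = 1
Most frequent = 'a', 'e', 'l', 's' (1 time each)


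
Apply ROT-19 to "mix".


Word: "mix"
Shift: 19
Each letter → (letter + shift) mod 26:
  'm' (12) + 19 = 5 → 'f'
  'i' (8) + 19 = 1 → 'b'
  'x' (23) + 19 = 16 → 'q'
Result = "fbq"


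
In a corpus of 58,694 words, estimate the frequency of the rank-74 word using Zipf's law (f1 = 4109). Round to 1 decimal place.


Zipf's law: f(r) = f(1) / r
f(1) = 4109
f(74) = 4109 / 74
= 55.5 occurrences


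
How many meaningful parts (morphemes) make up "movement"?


Word: "movement"
Morphemes: move + -ment
Each morpheme carries meaning
= 2 morphemes


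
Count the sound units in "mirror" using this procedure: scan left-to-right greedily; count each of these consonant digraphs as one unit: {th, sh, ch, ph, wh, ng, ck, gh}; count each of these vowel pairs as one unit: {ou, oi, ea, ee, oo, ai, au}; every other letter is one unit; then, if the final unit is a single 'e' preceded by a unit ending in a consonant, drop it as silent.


Word: "mirror" (6 letters)
Left-to-right scan:
  (1) 'm' (letter)
  (2) 'i' (letter)
  (3) 'r' (letter)
  (4) 'r' (letter)
  (5) 'o' (letter)
  (6) 'r' (letter)
Units from scan: 6
Sound units = 6 units


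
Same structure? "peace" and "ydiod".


Pattern of "peace": [0, 1, 2, 3, 1]
Pattern of "ydiod": [0, 1, 2, 3, 1]
Patterns match
Same pattern = Yes


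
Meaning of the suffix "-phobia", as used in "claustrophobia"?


Suffix: -phobia
Example: claustrophobia = claustro- + -phobia
Meaning = fear of


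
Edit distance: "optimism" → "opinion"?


Word 1: "optimism" (length 8)
Word 2: "opinion" (length 7)
One optimal edit sequence (insert/delete/substitute each cost 1):
  1. keep 'o'
  2. keep 'p'
  3. delete 't'  (+1)
  4. keep 'i'
  5. substitute 'm' -> 'n'  (+1)
  6. keep 'i'
  7. substitute 's' -> 'o'  (+1)
  8. substitute 'm' -> 'n'  (+1)
Total edit operations: 4
Edit distance = 4


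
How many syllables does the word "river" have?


Word: "river"
Syllable breakdown: riv · er
Counting: 2 parts
= 2 syllables


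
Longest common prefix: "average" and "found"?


Word 1: "average"
Word 2: "found"
Comparing from start:
  Pos 0: 'a' != 'f' (stop)
LCP = "" (length 0)


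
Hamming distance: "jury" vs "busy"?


Comparing character by character (same length = 4):
  Pos 0: 'j' vs 'b' !=
  Pos 1: 'u' vs 'u' =
  Pos 2: 'r' vs 's' !=
  Pos 3: 'y' vs 'y' =
Hamming distance = 2


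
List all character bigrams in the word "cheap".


Word: "cheap" (length 5)
Number of bigrams = 5 - 2 + 1 = 4
  Position 0: "ch"
  Position 1: "he"
  Position 2: "ea"
  Position 3: "ap"
Bigrams = "ch", "he", "ea", "ap"


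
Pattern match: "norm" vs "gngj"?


Pattern of "norm": [0, 1, 2, 3]
Pattern of "gngj": [0, 1, 0, 2]
Patterns do not match
Same pattern = No


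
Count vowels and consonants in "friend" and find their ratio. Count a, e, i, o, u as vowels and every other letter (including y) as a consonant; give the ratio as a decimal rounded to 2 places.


Word: "friend"
Vowels (a,e,i,o,u): 2
Consonants: 4
Ratio = 2/4
= 0.50


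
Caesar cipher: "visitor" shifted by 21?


Word: "visitor"
Shift: 21
Each letter → (letter + shift) mod 26:
  'v' (21) + 21 = 16 → 'q'
  'i' (8) + 21 = 3 → 'd'
  's' (18) + 21 = 13 → 'n'
  'i' (8) + 21 = 3 → 'd'
  't' (19) + 21 = 14 → 'o'
  'o' (14) + 21 = 9 → 'j'
  'r' (17) + 21 = 12 → 'm'
Result = "qdndojm"


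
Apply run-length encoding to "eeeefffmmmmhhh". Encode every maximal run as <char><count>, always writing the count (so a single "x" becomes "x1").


String: "eeeefffmmmmhhh"
Scanning for consecutive runs:
  'e' x 4
  'f' x 3
  'm' x 4
  'h' x 3
RLE = "e4f3m4h3"


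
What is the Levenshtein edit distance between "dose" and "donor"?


Word 1: "dose" (length 4)
Word 2: "donor" (length 5)
One optimal edit sequence (insert/delete/substitute each cost 1):
  1. keep 'd'
  2. keep 'o'
  3. insert 'n'  (+1)
  4. substitute 's' -> 'o'  (+1)
  5. substitute 'e' -> 'r'  (+1)
Total edit operations: 3
Edit distance = 3


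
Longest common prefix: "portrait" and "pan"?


Word 1: "portrait"
Word 2: "pan"
Comparing from start:
  Pos 0: 'p' == 'p'
  Pos 1: 'o' != 'a' (stop)
LCP = "p" (length 1)


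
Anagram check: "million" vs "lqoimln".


Word 1: "million" → sorted: iillmno
Word 2: "lqoimln" → sorted: illmnoq
Same letters? iillmno != illmnoq
Anagram = No


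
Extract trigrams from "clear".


Word: "clear" (length 5)
Number of trigrams = 5 - 3 + 1 = 3
  Position 0: "cle"
  Position 1: "lea"
  Position 2: "ear"
Trigrams = "cle", "lea", "ear"


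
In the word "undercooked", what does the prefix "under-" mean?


Prefix: under-
Example: undercooked = under- + cooked
Meaning = insufficient


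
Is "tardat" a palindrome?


Word: "tardat"
Reversed: "tadrat"
Forward == Backward? tardat != tadrat
Palindrome = No


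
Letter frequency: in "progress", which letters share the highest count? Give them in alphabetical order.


Word: "progress"
Letter counts:
  'e': 1
  'g': 1
  'o': 1
  'p': 1
  'r': 2
  's': 2
Maximum count = 2
Most frequent = 'r', 's' (2 times each)


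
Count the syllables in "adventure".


Word: "adventure"
Syllable breakdown: ad · ven · ture
Counting: 3 parts
= 3 syllables


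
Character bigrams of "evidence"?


Word: "evidence" (length 8)
Number of bigrams = 8 - 2 + 1 = 7
  Position 0: "ev"
  Position 1: "vi"
  Position 2: "id"
  Position 3: "de"
  Position 4: "en"
  Position 5: "nc"
  Position 6: "ce"
Bigrams = "ev", "vi", "id", "de", "en", "nc", "ce"


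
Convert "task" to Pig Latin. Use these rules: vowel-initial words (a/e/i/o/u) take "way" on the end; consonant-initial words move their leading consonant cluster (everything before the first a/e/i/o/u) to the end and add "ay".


Word: "task"
Starts with consonant(s) → move to end, add 'ay'
Consonant cluster: "t"
Pig Latin = "asktay"


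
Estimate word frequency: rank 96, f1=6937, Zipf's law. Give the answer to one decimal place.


Zipf's law: f(r) = f(1) / r
f(1) = 6937
f(96) = 6937 / 96
= 72.3 occurrences


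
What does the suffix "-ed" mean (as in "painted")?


Suffix: -ed
As in: painted -> paint + -ed
Meaning = past tense


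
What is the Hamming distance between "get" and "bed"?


Comparing character by character (same length = 3):
  Pos 0: 'g' vs 'b' !=
  Pos 1: 'e' vs 'e' =
  Pos 2: 't' vs 'd' !=
Hamming distance = 2


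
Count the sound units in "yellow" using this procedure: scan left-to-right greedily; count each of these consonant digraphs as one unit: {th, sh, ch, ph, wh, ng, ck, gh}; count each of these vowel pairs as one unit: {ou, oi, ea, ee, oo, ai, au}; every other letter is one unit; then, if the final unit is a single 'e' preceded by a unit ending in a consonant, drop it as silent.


Word: "yellow" (6 letters)
Left-to-right scan:
  [1] 'y' (letter)
  [2] 'e' (letter)
  [3] 'l' (letter)
  [4] 'l' (letter)
  [5] 'o' (letter)
  [6] 'w' (letter)
Units from scan: 6
Sound units = 6 units


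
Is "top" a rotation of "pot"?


Word: "pot", Candidate: "top"
Method: check if candidate is substring of word+word
"potpot" contains "top"? No
Is rotation = No


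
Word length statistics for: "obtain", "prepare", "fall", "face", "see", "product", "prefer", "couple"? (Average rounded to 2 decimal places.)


Lengths: "obtain"=6, "prepare"=7, "fall"=4, "face"=4, "see"=3, "product"=7, "prefer"=6, "couple"=6
Sum = 43, Count = 8
Average = 43/8 = 5.38
= avg=5.38, min=3, max=7


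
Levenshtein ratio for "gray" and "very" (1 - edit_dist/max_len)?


Word 1: "gray" (length 4)
Word 2: "very" (length 4)
One optimal edit sequence:
  1. substitute 'g' -> 'v'  (+1)
  2. substitute 'r' -> 'e'  (+1)
  3. substitute 'a' -> 'r'  (+1)
  4. keep 'y'
Edit distance = 3
Max length = max(4, 4) = 4
Similarity = 1 - 3/4
= 0.2500


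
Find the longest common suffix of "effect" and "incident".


Word 1: "effect"
Word 2: "incident"
Comparing from end:
  Pos -1: 't' == 't'
  Pos -2: 'c' != 'n' (stop)
LCS = "t" (length 1)


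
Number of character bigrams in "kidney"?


Word: "kidney" (length 6)
Number of 2-grams = length - 2 + 1 = 6 - 2 + 1
= 5


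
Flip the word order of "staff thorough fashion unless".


Original: "staff thorough fashion unless"
Words (1..n): staff | thorough | fashion | unless
Reversed (n..1): unless | fashion | thorough | staff
Result = "unless fashion thorough staff"


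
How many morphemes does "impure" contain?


Word: "impure"
Morphemes: im- | pure
Each morpheme carries meaning
= 2 morphemes


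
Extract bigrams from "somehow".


Word: "somehow" (length 7)
Number of bigrams = 7 - 2 + 1 = 6
  Position 0: "so"
  Position 1: "om"
  Position 2: "me"
  Position 3: "eh"
  Position 4: "ho"
  Position 5: "ow"
Bigrams = "so", "om", "me", "eh", "ho", "ow"


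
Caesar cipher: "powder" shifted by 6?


Word: "powder"
Shift: 6
Each letter → (letter + shift) mod 26:
  'p' (15) + 6 = 21 → 'v'
  'o' (14) + 6 = 20 → 'u'
  'w' (22) + 6 = 2 → 'c'
  'd' (3) + 6 = 9 → 'j'
  'e' (4) + 6 = 10 → 'k'
  'r' (17) + 6 = 23 → 'x'
Result = "vucjkx"


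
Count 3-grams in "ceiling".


Word: "ceiling" (length 7)
Number of 3-grams = length - 3 + 1 = 7 - 3 + 1
= 5


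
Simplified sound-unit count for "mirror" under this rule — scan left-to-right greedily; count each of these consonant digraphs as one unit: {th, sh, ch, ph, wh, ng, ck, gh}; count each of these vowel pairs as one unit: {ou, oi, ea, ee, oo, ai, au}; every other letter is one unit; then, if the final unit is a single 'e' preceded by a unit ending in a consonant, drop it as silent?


Word: "mirror" (6 letters)
Left-to-right scan:
  [1] 'm' (letter)
  [2] 'i' (letter)
  [3] 'r' (letter)
  [4] 'r' (letter)
  [5] 'o' (letter)
  [6] 'r' (letter)
Units from scan: 6
Sound units = 6 units


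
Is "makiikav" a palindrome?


Word: "makiikav"
Reversed: "vakiikam"
Forward == Backward? makiikav != vakiikam
Palindrome = No


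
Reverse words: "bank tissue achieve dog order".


Original: "bank tissue achieve dog order"
Words (1..n): bank | tissue | achieve | dog | order
Reversed (n..1): order | dog | achieve | tissue | bank
Result = "order dog achieve tissue bank"


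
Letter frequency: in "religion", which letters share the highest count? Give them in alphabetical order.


Word: "religion"
Letter counts:
  'e': 1
  'g': 1
  'i': 2
  'l': 1
  'n': 1
  'o': 1
  'r': 1
Maximum count = 2
Most frequent = 'i' (2 times each)


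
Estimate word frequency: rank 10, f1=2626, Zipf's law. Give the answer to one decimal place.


Zipf's law: f(r) = f(1) / r
f(1) = 2626
f(10) = 2626 / 10
= 262.6 occurrences


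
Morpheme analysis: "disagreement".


Word: "disagreement"
Morphemes: dis- / agree / -ment
Each morpheme carries meaning
= 3 morphemes


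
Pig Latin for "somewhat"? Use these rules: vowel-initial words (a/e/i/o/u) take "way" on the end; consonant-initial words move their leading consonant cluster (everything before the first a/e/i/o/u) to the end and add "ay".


Word: "somewhat"
Starts with consonant(s) → move to end, add 'ay'
Consonant cluster: "s"
Pig Latin = "omewhatsay"


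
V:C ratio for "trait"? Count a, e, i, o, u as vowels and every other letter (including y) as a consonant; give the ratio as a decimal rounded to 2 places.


Word: "trait"
Vowels (a,e,i,o,u): 2
Consonants: 3
Ratio = 2/3
= 0.67


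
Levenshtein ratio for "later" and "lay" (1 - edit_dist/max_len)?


Word 1: "later" (length 5)
Word 2: "lay" (length 3)
One optimal edit sequence:
  1. keep 'l'
  2. keep 'a'
  3. delete 't'  (+1)
  4. delete 'e'  (+1)
  5. substitute 'r' -> 'y'  (+1)
Edit distance = 3
Max length = max(5, 3) = 5
Similarity = 1 - 3/5
= 0.4000


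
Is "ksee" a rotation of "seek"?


Word: "seek", Candidate: "ksee"
Method: check if candidate is substring of word+word
"seekseek" contains "ksee"? Yes
Is rotation = Yes


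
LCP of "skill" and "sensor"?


Word 1: "skill"
Word 2: "sensor"
Comparing from start:
  Pos 0: 's' == 's'
  Pos 1: 'k' != 'e' (stop)
LCP = "s" (length 1)


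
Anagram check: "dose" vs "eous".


Word 1: "dose" → sorted: deos
Word 2: "eous" → sorted: eosu
Same letters? deos != eosu
Anagram = No


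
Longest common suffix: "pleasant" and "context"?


Word 1: "pleasant"
Word 2: "context"
Comparing from end:
  Pos -1: 't' == 't'
  Pos -2: 'n' != 'x' (stop)
LCS = "t" (length 1)


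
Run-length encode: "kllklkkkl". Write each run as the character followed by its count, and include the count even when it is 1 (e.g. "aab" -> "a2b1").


String: "kllklkkkl"
Scanning for consecutive runs:
  'k' x 1
  'l' x 2
  'k' x 1
  'l' x 1
  'k' x 3
  'l' x 1
RLE = "k1l2k1l1k3l1"


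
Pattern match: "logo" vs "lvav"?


Pattern of "logo": [0, 1, 2, 1]
Pattern of "lvav": [0, 1, 2, 1]
Patterns match
Same pattern = Yes


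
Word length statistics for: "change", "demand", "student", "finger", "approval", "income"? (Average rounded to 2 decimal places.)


Lengths: "change"=6, "demand"=6, "student"=7, "finger"=6, "approval"=8, "income"=6
Sum = 39, Count = 6
Average = 39/6 = 6.50
= avg=6.50, min=6, max=8


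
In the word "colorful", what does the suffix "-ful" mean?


Suffix: -ful
Example: colorful (color + -ful)
Meaning = full of


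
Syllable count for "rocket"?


Word: "rocket"
Syllable breakdown: rock · et
Counting: 2 parts
= 2 syllables


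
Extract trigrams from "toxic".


Word: "toxic" (length 5)
Number of trigrams = 5 - 3 + 1 = 3
  Position 0: "tox"
  Position 1: "oxi"
  Position 2: "xic"
Trigrams = "tox", "oxi", "xic"


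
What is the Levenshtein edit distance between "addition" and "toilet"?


Word 1: "addition" (length 8)
Word 2: "toilet" (length 6)
One optimal edit sequence (insert/delete/substitute each cost 1):
  1. delete 'a'  (+1)
  2. substitute 'd' -> 't'  (+1)
  3. substitute 'd' -> 'o'  (+1)
  4. keep 'i'
  5. delete 't'  (+1)
  6. substitute 'i' -> 'l'  (+1)
  7. substitute 'o' -> 'e'  (+1)
  8. substitute 'n' -> 't'  (+1)
Total edit operations: 7
Edit distance = 7


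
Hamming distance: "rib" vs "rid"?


Comparing character by character (same length = 3):
  Pos 0: 'r' vs 'r' =
  Pos 1: 'i' vs 'i' =
  Pos 2: 'b' vs 'd' !=
Hamming distance = 1


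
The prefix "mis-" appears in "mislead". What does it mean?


Prefix: mis-
Example: mislead = mis- + lead
Meaning = wrongly


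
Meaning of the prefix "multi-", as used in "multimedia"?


Prefix: multi-
Example: multimedia = multi- + media
Meaning = many


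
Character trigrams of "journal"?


Word: "journal" (length 7)
Number of trigrams = 7 - 3 + 1 = 5
  Position 0: "jou"
  Position 1: "our"
  Position 2: "urn"
  Position 3: "rna"
  Position 4: "nal"
Trigrams = "jou", "our", "urn", "rna", "nal"


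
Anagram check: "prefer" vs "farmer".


Word 1: "prefer" → sorted: eefprr
Word 2: "farmer" → sorted: aefmrr
Same letters? eefprr != aefmrr
Anagram = No


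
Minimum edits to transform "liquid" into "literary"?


Word 1: "liquid" (length 6)
Word 2: "literary" (length 8)
One optimal edit sequence (insert/delete/substitute each cost 1):
  1. keep 'l'
  2. keep 'i'
  3. insert 't'  (+1)
  4. insert 'e'  (+1)
  5. substitute 'q' -> 'r'  (+1)
  6. substitute 'u' -> 'a'  (+1)
  7. substitute 'i' -> 'r'  (+1)
  8. substitute 'd' -> 'y'  (+1)
Total edit operations: 6
Edit distance = 6


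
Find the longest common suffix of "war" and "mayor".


Word 1: "war"
Word 2: "mayor"
Comparing from end:
  Pos -1: 'r' == 'r'
  Pos -2: 'a' != 'o' (stop)
LCS = "r" (length 1)


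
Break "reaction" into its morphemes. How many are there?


Word: "reaction"
Morphemes: re- | act | -ion
Each morpheme carries meaning
= 3 morphemes


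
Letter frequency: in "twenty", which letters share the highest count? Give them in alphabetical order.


Word: "twenty"
Letter counts:
  'e': 1
  'n': 1
  't': 2
  'w': 1
  'y': 1
Maximum count = 2
Most frequent = 't' (2 times each)


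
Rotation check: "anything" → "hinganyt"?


Word: "anything", Candidate: "hinganyt"
Method: check if candidate is substring of word+word
"anythinganything" contains "hinganyt"? Yes
Is rotation = Yes


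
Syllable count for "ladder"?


Word: "ladder"
Syllable breakdown: lad · der
Counting: 2 parts
= 2 syllables


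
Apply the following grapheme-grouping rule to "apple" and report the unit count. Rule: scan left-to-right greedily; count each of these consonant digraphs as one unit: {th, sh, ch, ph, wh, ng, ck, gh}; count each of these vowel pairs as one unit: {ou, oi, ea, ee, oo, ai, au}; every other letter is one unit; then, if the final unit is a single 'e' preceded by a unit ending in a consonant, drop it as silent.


Word: "apple" (5 letters)
Left-to-right scan:
  1. 'a' (letter)
  2. 'p' (letter)
  3. 'p' (letter)
  4. 'l' (letter)
  5. 'e' (letter)
Units from scan: 5
Final unit is 'e' after a consonant -> drop as silent (-1)
Sound units = 4 units


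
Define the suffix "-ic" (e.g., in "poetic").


Suffix: -ic
As in: poetic -> poet + -ic
Meaning = relating to


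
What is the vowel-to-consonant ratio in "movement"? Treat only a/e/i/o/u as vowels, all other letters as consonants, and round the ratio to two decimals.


Word: "movement"
Vowels (a,e,i,o,u): 3
Consonants: 5
Ratio = 3/5
= 0.60


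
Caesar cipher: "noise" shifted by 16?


Word: "noise"
Shift: 16
Each letter → (letter + shift) mod 26:
  'n' (13) + 16 = 3 → 'd'
  'o' (14) + 16 = 4 → 'e'
  'i' (8) + 16 = 24 → 'y'
  's' (18) + 16 = 8 → 'i'
  'e' (4) + 16 = 20 → 'u'
Result = "deyiu"


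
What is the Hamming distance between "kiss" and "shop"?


Comparing character by character (same length = 4):
  Pos 0: 'k' vs 's' !=
  Pos 1: 'i' vs 'h' !=
  Pos 2: 's' vs 'o' !=
  Pos 3: 's' vs 'p' !=
Hamming distance = 4


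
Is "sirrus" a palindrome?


Word: "sirrus"
Reversed: "surris"
Forward == Backward? sirrus != surris
Palindrome = No


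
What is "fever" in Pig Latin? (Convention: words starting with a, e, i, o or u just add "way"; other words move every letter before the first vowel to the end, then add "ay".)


Word: "fever"
Starts with consonant(s) → move to end, add 'ay'
Consonant cluster: "f"
Pig Latin = "everfay"


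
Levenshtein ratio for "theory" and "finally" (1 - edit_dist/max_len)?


Word 1: "theory" (length 6)
Word 2: "finally" (length 7)
One optimal edit sequence:
  1. insert 'f'  (+1)
  2. substitute 't' -> 'i'  (+1)
  3. substitute 'h' -> 'n'  (+1)
  4. substitute 'e' -> 'a'  (+1)
  5. substitute 'o' -> 'l'  (+1)
  6. substitute 'r' -> 'l'  (+1)
  7. keep 'y'
Edit distance = 6
Max length = max(6, 7) = 7
Similarity = 1 - 6/7
= 0.1429


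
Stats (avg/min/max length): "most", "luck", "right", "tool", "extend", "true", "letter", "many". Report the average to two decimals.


Lengths: "most"=4, "luck"=4, "right"=5, "tool"=4, "extend"=6, "true"=4, "letter"=6, "many"=4
Sum = 37, Count = 8
Average = 37/8 = 4.63
= avg=4.63, min=4, max=6


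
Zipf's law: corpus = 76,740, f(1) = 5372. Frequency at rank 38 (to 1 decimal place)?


Zipf's law: f(r) = f(1) / r
f(1) = 5372
f(38) = 5372 / 38
= 141.4 occurrences


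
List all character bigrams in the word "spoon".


Word: "spoon" (length 5)
Number of bigrams = 5 - 2 + 1 = 4
  Position 0: "sp"
  Position 1: "po"
  Position 2: "oo"
  Position 3: "on"
Bigrams = "sp", "po", "oo", "on"


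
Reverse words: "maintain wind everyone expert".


Original: "maintain wind everyone expert"
Words (1..n): maintain | wind | everyone | expert
Reversed (n..1): expert | everyone | wind | maintain
Result = "expert everyone wind maintain"


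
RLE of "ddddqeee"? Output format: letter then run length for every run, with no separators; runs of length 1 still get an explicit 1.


String: "ddddqeee"
Scanning for consecutive runs:
  'd' x 4
  'q' x 1
  'e' x 3
RLE = "d4q1e3"


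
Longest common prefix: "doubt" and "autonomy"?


Word 1: "doubt"
Word 2: "autonomy"
Comparing from start:
  Pos 0: 'd' != 'a' (stop)
LCP = "" (length 0)


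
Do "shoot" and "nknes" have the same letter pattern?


Pattern of "shoot": [0, 1, 2, 2, 3]
Pattern of "nknes": [0, 1, 0, 2, 3]
Patterns do not match
Same pattern = No


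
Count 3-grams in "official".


Word: "official" (length 8)
Number of 3-grams = length - 3 + 1 = 8 - 3 + 1
= 6


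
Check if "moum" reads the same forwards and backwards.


Word: "moum"
Reversed: "muom"
Forward == Backward? moum != muom
Palindrome = No


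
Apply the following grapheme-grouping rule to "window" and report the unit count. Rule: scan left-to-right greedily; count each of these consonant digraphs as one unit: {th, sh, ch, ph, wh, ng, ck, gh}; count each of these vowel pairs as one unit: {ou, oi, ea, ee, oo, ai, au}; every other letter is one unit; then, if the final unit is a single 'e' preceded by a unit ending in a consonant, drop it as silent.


Word: "window" (6 letters)
Left-to-right scan:
  1. 'w' (letter)
  2. 'i' (letter)
  3. 'n' (letter)
  4. 'd' (letter)
  5. 'o' (letter)
  6. 'w' (letter)
Units from scan: 6
Sound units = 6 units


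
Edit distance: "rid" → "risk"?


Word 1: "rid" (length 3)
Word 2: "risk" (length 4)
One optimal edit sequence (insert/delete/substitute each cost 1):
  1. keep 'r'
  2. keep 'i'
  3. insert 's'  (+1)
  4. substitute 'd' -> 'k'  (+1)
Total edit operations: 2
Edit distance = 2


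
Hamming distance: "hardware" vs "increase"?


Comparing character by character (same length = 8):
  Pos 0: 'h' vs 'i' !=
  Pos 1: 'a' vs 'n' !=
  Pos 2: 'r' vs 'c' !=
  Pos 3: 'd' vs 'r' !=
  Pos 4: 'w' vs 'e' !=
  Pos 5: 'a' vs 'a' =
  Pos 6: 'r' vs 's' !=
  Pos 7: 'e' vs 'e' =
Hamming distance = 6


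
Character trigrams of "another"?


Word: "another" (length 7)
Number of trigrams = 7 - 3 + 1 = 5
  Position 0: "ano"
  Position 1: "not"
  Position 2: "oth"
  Position 3: "the"
  Position 4: "her"
Trigrams = "ano", "not", "oth", "the", "her"


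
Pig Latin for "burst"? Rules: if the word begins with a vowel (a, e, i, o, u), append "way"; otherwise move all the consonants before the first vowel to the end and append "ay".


Word: "burst"
Starts with consonant(s) → move to end, add 'ay'
Consonant cluster: "b"
Pig Latin = "urstbay"


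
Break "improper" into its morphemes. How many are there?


Word: "improper"
Morphemes: im- + proper
Each morpheme carries meaning
= 2 morphemes


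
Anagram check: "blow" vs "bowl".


Word 1: "blow" → sorted: blow
Word 2: "bowl" → sorted: blow
Same letters? blow == blow
Anagram = Yes


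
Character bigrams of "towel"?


Word: "towel" (length 5)
Number of bigrams = 5 - 2 + 1 = 4
  Position 0: "to"
  Position 1: "ow"
  Position 2: "we"
  Position 3: "el"
Bigrams = "to", "ow", "we", "el"


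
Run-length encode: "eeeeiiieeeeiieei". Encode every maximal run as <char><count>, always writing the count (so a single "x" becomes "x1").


String: "eeeeiiieeeeiieei"
Scanning for consecutive runs:
  'e' x 4
  'i' x 3
  'e' x 4
  'i' x 2
  'e' x 2
  'i' x 1
RLE = "e4i3e4i2e2i1"


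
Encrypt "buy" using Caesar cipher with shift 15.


Word: "buy"
Shift: 15
Each letter → (letter + shift) mod 26:
  'b' (1) + 15 = 16 → 'q'
  'u' (20) + 15 = 9 → 'j'
  'y' (24) + 15 = 13 → 'n'
Result = "qjn"


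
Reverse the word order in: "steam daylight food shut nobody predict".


Original: "steam daylight food shut nobody predict"
Words (1..n): steam | daylight | food | shut | nobody | predict
Reversed (n..1): predict | nobody | shut | food | daylight | steam
Result = "predict nobody shut food daylight steam"


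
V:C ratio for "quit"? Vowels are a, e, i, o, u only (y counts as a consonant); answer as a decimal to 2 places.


Word: "quit"
Vowels (a,e,i,o,u): 2
Consonants: 2
Ratio = 2/2
= 1.00


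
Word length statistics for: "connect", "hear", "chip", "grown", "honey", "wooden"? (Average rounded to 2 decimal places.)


Lengths: "connect"=7, "hear"=4, "chip"=4, "grown"=5, "honey"=5, "wooden"=6
Sum = 31, Count = 6
Average = 31/6 = 5.17
= avg=5.17, min=4, max=7


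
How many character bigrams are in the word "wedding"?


Word: "wedding" (length 7)
Number of 2-grams = length - 2 + 1 = 7 - 2 + 1
= 6


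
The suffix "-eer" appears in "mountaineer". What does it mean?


Suffix: -eer
Example: mountaineer (mountain + -eer)
Meaning = one who is concerned with


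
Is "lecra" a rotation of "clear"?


Word: "clear", Candidate: "lecra"
Method: check if candidate is substring of word+word
"clearclear" contains "lecra"? No
Is rotation = No


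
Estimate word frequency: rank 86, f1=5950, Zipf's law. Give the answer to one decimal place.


Zipf's law: f(r) = f(1) / r
f(1) = 5950
f(86) = 5950 / 86
= 69.2 occurrences


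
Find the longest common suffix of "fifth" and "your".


Word 1: "fifth"
Word 2: "your"
Comparing from end:
  Pos -1: 'h' != 'r' (stop)
LCS = "" (length 0)
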